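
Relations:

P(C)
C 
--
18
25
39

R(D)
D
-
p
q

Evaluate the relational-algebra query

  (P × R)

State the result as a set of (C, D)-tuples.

{(18, p), (18, q), (25, p), (25, q), (39, p), (39, q)}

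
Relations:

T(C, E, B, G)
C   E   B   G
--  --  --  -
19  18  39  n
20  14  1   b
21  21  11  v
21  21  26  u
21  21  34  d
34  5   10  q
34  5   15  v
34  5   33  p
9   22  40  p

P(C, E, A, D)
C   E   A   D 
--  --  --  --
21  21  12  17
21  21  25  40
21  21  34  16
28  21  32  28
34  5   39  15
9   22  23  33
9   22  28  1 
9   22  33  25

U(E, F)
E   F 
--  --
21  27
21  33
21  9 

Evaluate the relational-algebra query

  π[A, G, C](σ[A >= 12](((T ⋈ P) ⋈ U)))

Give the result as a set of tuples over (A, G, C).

{(12, d, 21), (12, u, 21), (12, v, 21), (25, d, 21), (25, u, 21), (25, v, 21), (34, d, 21), (34, u, 21), (34, v, 21)}

Joining T and P on C, E yields {(21, 21, 11, v, 12, 17), (21, 21, 11, v, 25, 40), (21, 21, 11, v, 34, 16), (21, 21, 26, u, 12, 17), (21, 21, 26, u, 25, 40), (21, 21, 26, u, 34, 16), (21, 21, 34, d, 12, 17), (21, 21, 34, d, 25, 40), (21, 21, 34, d, 34, 16), (34, 5, 10, q, 39, 15), (34, 5, 15, v, 39, 15), (34, 5, 33, p, 39, 15), (9, 22, 40, p, 23, 33), (9, 22, 40, p, 28, 1), (9, 22, 40, p, 33, 25)}.
Joining (T ⋈ P) and U on E yields {(21, 21, 11, v, 12, 17, 27), (21, 21, 11, v, 12, 17, 33), (21, 21, 11, v, 12, 17, 9), (21, 21, 11, v, 25, 40, 27), (21, 21, 11, v, 25, 40, 33), (21, 21, 11, v, 25, 40, 9), (21, 21, 11, v, 34, 16, 27), (21, 21, 11, v, 34, 16, 33), (21, 21, 11, v, 34, 16, 9), (21, 21, 26, u, 12, 17, 27), (21, 21, 26, u, 12, 17, 33), (21, 21, 26, u, 12, 17, 9), (21, 21, 26, u, 25, 40, 27), (21, 21, 26, u, 25, 40, 33), (21, 21, 26, u, 25, 40, 9), (21, 21, 26, u, 34, 16, 27), (21, 21, 26, u, 34, 16, 33), (21, 21, 26, u, 34, 16, 9), (21, 21, 34, d, 12, 17, 27), (21, 21, 34, d, 12, 17, 33), (21, 21, 34, d, 12, 17, 9), (21, 21, 34, d, 25, 40, 27), (21, 21, 34, d, 25, 40, 33), (21, 21, 34, d, 25, 40, 9), (21, 21, 34, d, 34, 16, 27), (21, 21, 34, d, 34, 16, 33), (21, 21, 34, d, 34, 16, 9)}.
Filtering on A >= 12 leaves {(21, 21, 11, v, 12, 17, 27), (21, 21, 11, v, 12, 17, 33), (21, 21, 11, v, 12, 17, 9), (21, 21, 11, v, 25, 40, 27), (21, 21, 11, v, 25, 40, 33), (21, 21, 11, v, 25, 40, 9), (21, 21, 11, v, 34, 16, 27), (21, 21, 11, v, 34, 16, 33), (21, 21, 11, v, 34, 16, 9), (21, 21, 26, u, 12, 17, 27), (21, 21, 26, u, 12, 17, 33), (21, 21, 26, u, 12, 17, 9), (21, 21, 26, u, 25, 40, 27), (21, 21, 26, u, 25, 40, 33), (21, 21, 26, u, 25, 40, 9), (21, 21, 26, u, 34, 16, 27), (21, 21, 26, u, 34, 16, 33), (21, 21, 26, u, 34, 16, 9), (21, 21, 34, d, 12, 17, 27), (21, 21, 34, d, 12, 17, 33), (21, 21, 34, d, 12, 17, 9), (21, 21, 34, d, 25, 40, 27), (21, 21, 34, d, 25, 40, 33), (21, 21, 34, d, 25, 40, 9), (21, 21, 34, d, 34, 16, 27), (21, 21, 34, d, 34, 16, 33), (21, 21, 34, d, 34, 16, 9)}.
Keep only column(s) A, G, C (18 duplicate(s) eliminated): {(12, d, 21), (12, u, 21), (12, v, 21), (25, d, 21), (25, u, 21), (25, v, 21), (34, d, 21), (34, u, 21), (34, v, 21)}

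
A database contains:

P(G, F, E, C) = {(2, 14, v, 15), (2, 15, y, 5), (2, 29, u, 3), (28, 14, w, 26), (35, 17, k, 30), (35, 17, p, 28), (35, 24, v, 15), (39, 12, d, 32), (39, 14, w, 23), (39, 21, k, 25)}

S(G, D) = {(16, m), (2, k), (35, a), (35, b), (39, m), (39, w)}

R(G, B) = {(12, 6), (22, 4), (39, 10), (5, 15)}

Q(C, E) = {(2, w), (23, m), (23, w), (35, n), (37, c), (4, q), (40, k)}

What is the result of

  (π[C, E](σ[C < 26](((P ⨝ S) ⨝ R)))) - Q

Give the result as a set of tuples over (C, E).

{(25, k)}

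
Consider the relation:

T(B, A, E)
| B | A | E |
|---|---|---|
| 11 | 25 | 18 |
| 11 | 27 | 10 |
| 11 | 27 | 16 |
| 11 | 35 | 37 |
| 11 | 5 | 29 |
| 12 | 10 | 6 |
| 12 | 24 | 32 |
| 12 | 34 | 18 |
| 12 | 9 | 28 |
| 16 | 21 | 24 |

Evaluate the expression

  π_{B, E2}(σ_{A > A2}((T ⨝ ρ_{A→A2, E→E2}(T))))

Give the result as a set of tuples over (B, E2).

{(11, 10), (11, 16), (11, 18), (11, 29), (12, 28), (12, 32), (12, 6)}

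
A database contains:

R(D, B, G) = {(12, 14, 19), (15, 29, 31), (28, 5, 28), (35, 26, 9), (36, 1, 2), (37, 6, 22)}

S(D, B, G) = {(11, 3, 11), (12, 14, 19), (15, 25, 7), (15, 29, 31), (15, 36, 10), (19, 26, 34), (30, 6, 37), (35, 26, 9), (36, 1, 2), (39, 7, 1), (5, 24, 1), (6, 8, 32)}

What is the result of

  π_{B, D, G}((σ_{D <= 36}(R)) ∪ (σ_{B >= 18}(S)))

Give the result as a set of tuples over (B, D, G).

{(1, 36, 2), (14, 12, 19), (24, 5, 1), (25, 15, 7), (26, 19, 34), (26, 35, 9), (29, 15, 31), (36, 15, 10), (5, 28, 28)}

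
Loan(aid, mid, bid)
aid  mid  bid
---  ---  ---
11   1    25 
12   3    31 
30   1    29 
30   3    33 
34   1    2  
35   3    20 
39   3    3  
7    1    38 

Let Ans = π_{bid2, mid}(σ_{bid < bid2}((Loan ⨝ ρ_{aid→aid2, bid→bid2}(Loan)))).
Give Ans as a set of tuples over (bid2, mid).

ρ[aid→aid2, bid→bid2]: schema becomes (aid2, mid, bid2); tuples unchanged.
Loan ⋈ ρ_{aid→aid2, bid→bid2}(Loan) (natural join on mid): {(11, 1, 25, 11, 25), (11, 1, 25, 30, 29), (11, 1, 25, 34, 2), (11, 1, 25, 7, 38), (12, 3, 31, 12, 31), (12, 3, 31, 30, 33), (12, 3, 31, 35, 20), (12, 3, 31, 39, 3), (30, 1, 29, 11, 25), (30, 1, 29, 30, 29), (30, 1, 29, 34, 2), (30, 1, 29, 7, 38), (30, 3, 33, 12, 31), (30, 3, 33, 30, 33), (30, 3, 33, 35, 20), (30, 3, 33, 39, 3), (34, 1, 2, 11, 25), (34, 1, 2, 30, 29), (34, 1, 2, 34, 2), (34, 1, 2, 7, 38), (35, 3, 20, 12, 31), (35, 3, 20, 30, 33), (35, 3, 20, 35, 20), (35, 3, 20, 39, 3), (39, 3, 3, 12, 31), (39, 3, 3, 30, 33), (39, 3, 3, 35, 20), (39, 3, 3, 39, 3), (7, 1, 38, 11, 25), (7, 1, 38, 30, 29), (7, 1, 38, 34, 2), (7, 1, 38, 7, 38)}
Filtering on bid < bid2 leaves {(11, 1, 25, 30, 29), (11, 1, 25, 7, 38), (12, 3, 31, 30, 33), (30, 1, 29, 7, 38), (34, 1, 2, 11, 25), (34, 1, 2, 30, 29), (34, 1, 2, 7, 38), (35, 3, 20, 12, 31), (35, 3, 20, 30, 33), (39, 3, 3, 12, 31), (39, 3, 3, 30, 33), (39, 3, 3, 35, 20)}.
π_{bid2, mid} gives {(20, 3), (25, 1), (29, 1), (31, 3), (33, 3), (38, 1)} (6 duplicate(s) eliminated).

{(20, 3), (25, 1), (29, 1), (31, 3), (33, 3), (38, 1)}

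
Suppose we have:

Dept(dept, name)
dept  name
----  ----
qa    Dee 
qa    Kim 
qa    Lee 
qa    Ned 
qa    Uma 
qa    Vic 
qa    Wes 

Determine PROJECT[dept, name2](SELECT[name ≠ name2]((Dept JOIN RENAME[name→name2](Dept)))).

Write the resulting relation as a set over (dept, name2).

{(qa, Dee), (qa, Kim), (qa, Lee), (qa, Ned), (qa, Uma), (qa, Vic), (qa, Wes)}

ρ[name→name2]: schema becomes (dept, name2); tuples unchanged.
Natural join on dept: {(qa, Dee, Dee), (qa, Dee, Kim), (qa, Dee, Lee), (qa, Dee, Ned), (qa, Dee, Uma), (qa, Dee, Vic), (qa, Dee, Wes), (qa, Kim, Dee), (qa, Kim, Kim), (qa, Kim, Lee), (qa, Kim, Ned), (qa, Kim, Uma), (qa, Kim, Vic), (qa, Kim, Wes), (qa, Lee, Dee), (qa, Lee, Kim), (qa, Lee, Lee), (qa, Lee, Ned), (qa, Lee, Uma), (qa, Lee, Vic), (qa, Lee, Wes), (qa, Ned, Dee), (qa, Ned, Kim), (qa, Ned, Lee), (qa, Ned, Ned), (qa, Ned, Uma), (qa, Ned, Vic), (qa, Ned, Wes), (qa, Uma, Dee), (qa, Uma, Kim), (qa, Uma, Lee), (qa, Uma, Ned), (qa, Uma, Uma), (qa, Uma, Vic), (qa, Uma, Wes), (qa, Vic, Dee), (qa, Vic, Kim), (qa, Vic, Lee), (qa, Vic, Ned), (qa, Vic, Uma), (qa, Vic, Vic), (qa, Vic, Wes), (qa, Wes, Dee), (qa, Wes, Kim), (qa, Wes, Lee), (qa, Wes, Ned), (qa, Wes, Uma), (qa, Wes, Vic), (qa, Wes, Wes)}
Apply σ_{name ≠ name2}; surviving tuples: {(qa, Dee, Kim), (qa, Dee, Lee), (qa, Dee, Ned), (qa, Dee, Uma), (qa, Dee, Vic), (qa, Dee, Wes), (qa, Kim, Dee), (qa, Kim, Lee), (qa, Kim, Ned), (qa, Kim, Uma), (qa, Kim, Vic), (qa, Kim, Wes), (qa, Lee, Dee), (qa, Lee, Kim), (qa, Lee, Ned), (qa, Lee, Uma), (qa, Lee, Vic), (qa, Lee, Wes), (qa, Ned, Dee), (qa, Ned, Kim), (qa, Ned, Lee), (qa, Ned, Uma), (qa, Ned, Vic), (qa, Ned, Wes), (qa, Uma, Dee), (qa, Uma, Kim), (qa, Uma, Lee), (qa, Uma, Ned), (qa, Uma, Vic), (qa, Uma, Wes), (qa, Vic, Dee), (qa, Vic, Kim), (qa, Vic, Lee), (qa, Vic, Ned), (qa, Vic, Uma), (qa, Vic, Wes), (qa, Wes, Dee), (qa, Wes, Kim), (qa, Wes, Lee), (qa, Wes, Ned), (qa, Wes, Uma), (qa, Wes, Vic)}
Keep only column(s) dept, name2 (35 duplicate(s) eliminated): {(qa, Dee), (qa, Kim), (qa, Lee), (qa, Ned), (qa, Uma), (qa, Vic), (qa, Wes)}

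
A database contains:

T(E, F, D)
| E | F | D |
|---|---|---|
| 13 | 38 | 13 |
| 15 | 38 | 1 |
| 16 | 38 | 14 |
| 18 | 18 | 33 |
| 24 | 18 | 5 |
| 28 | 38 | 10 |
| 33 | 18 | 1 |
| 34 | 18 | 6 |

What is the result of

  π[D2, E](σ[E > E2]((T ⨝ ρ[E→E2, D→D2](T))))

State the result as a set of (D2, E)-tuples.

{(1, 16), (1, 28), (1, 34), (13, 15), (13, 16), (13, 28), (14, 28), (33, 24), (33, 33), (33, 34), (5, 33), (5, 34)}

ρ[E→E2, D→D2]: schema becomes (E2, F, D2); tuples unchanged.
T ⋈ ρ[E→E2, D→D2](T) (natural join on F): {(13, 38, 13, 13, 13), (13, 38, 13, 15, 1), (13, 38, 13, 16, 14), (13, 38, 13, 28, 10), (15, 38, 1, 13, 13), (15, 38, 1, 15, 1), (15, 38, 1, 16, 14), (15, 38, 1, 28, 10), (16, 38, 14, 13, 13), (16, 38, 14, 15, 1), (16, 38, 14, 16, 14), (16, 38, 14, 28, 10), (18, 18, 33, 18, 33), (18, 18, 33, 24, 5), (18, 18, 33, 33, 1), (18, 18, 33, 34, 6), (24, 18, 5, 18, 33), (24, 18, 5, 24, 5), (24, 18, 5, 33, 1), (24, 18, 5, 34, 6), (28, 38, 10, 13, 13), (28, 38, 10, 15, 1), (28, 38, 10, 16, 14), (28, 38, 10, 28, 10), (33, 18, 1, 18, 33), (33, 18, 1, 24, 5), (33, 18, 1, 33, 1), (33, 18, 1, 34, 6), (34, 18, 6, 18, 33), (34, 18, 6, 24, 5), (34, 18, 6, 33, 1), (34, 18, 6, 34, 6)}
Apply σ_{E > E2}; surviving tuples: {(15, 38, 1, 13, 13), (16, 38, 14, 13, 13), (16, 38, 14, 15, 1), (24, 18, 5, 18, 33), (28, 38, 10, 13, 13), (28, 38, 10, 15, 1), (28, 38, 10, 16, 14), (33, 18, 1, 18, 33), (33, 18, 1, 24, 5), (34, 18, 6, 18, 33), (34, 18, 6, 24, 5), (34, 18, 6, 33, 1)}
π_{D2, E} gives {(1, 16), (1, 28), (1, 34), (13, 15), (13, 16), (13, 28), (14, 28), (33, 24), (33, 33), (33, 34), (5, 33), (5, 34)}.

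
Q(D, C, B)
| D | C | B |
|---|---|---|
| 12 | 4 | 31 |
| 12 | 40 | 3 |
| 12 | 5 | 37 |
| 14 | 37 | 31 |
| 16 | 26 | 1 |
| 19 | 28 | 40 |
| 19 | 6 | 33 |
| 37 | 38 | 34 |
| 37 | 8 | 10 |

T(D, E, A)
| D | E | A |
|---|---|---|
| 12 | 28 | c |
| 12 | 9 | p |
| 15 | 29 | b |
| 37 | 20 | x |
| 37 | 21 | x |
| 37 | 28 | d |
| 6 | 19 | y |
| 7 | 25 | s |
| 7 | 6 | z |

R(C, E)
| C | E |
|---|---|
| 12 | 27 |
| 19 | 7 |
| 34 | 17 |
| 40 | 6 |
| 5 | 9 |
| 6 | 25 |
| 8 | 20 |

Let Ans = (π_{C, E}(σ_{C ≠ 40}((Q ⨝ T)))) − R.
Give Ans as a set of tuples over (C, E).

Q ⋈ T (natural join on D): {(12, 4, 31, 28, c), (12, 4, 31, 9, p), (12, 40, 3, 28, c), (12, 40, 3, 9, p), (12, 5, 37, 28, c), (12, 5, 37, 9, p), (37, 38, 34, 20, x), (37, 38, 34, 21, x), (37, 38, 34, 28, d), (37, 8, 10, 20, x), (37, 8, 10, 21, x), (37, 8, 10, 28, d)}
Filtering on C ≠ 40 leaves {(12, 4, 31, 28, c), (12, 4, 31, 9, p), (12, 5, 37, 28, c), (12, 5, 37, 9, p), (37, 38, 34, 20, x), (37, 38, 34, 21, x), (37, 38, 34, 28, d), (37, 8, 10, 20, x), (37, 8, 10, 21, x), (37, 8, 10, 28, d)}.
Keep only column(s) C, E: {(38, 20), (38, 21), (38, 28), (4, 28), (4, 9), (5, 28), (5, 9), (8, 20), (8, 21), (8, 28)}
Taking the difference: {(38, 20), (38, 21), (38, 28), (4, 28), (4, 9), (5, 28), (8, 21), (8, 28)}

{(38, 20), (38, 21), (38, 28), (4, 28), (4, 9), (5, 28), (8, 21), (8, 28)}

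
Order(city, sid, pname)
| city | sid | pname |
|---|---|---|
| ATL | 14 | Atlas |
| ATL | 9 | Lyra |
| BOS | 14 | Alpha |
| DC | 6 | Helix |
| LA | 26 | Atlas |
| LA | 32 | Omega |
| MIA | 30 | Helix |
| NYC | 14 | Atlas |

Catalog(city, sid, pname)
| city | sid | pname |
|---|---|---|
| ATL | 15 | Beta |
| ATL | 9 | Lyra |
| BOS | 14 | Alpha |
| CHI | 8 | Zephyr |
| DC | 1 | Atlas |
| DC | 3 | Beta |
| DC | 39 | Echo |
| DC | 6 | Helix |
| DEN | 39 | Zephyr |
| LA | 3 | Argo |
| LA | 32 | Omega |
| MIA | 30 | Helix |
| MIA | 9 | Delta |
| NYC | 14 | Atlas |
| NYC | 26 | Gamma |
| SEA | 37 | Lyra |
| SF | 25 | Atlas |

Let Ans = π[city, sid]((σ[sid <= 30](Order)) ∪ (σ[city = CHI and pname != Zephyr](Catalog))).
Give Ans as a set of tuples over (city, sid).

{(ATL, 14), (ATL, 9), (BOS, 14), (DC, 6), (LA, 26), (MIA, 30), (NYC, 14)}

σ[sid <= 30]: keep tuples satisfying sid <= 30 → {(ATL, 14, Atlas), (ATL, 9, Lyra), (BOS, 14, Alpha), (DC, 6, Helix), (LA, 26, Atlas), (MIA, 30, Helix), (NYC, 14, Atlas)}
σ[city = CHI and pname != Zephyr]: keep tuples satisfying city = CHI and pname != Zephyr → {}
Set union of the two operands is {(ATL, 14, Atlas), (ATL, 9, Lyra), (BOS, 14, Alpha), (DC, 6, Helix), (LA, 26, Atlas), (MIA, 30, Helix), (NYC, 14, Atlas)}.
Keep only column(s) city, sid: {(ATL, 14), (ATL, 9), (BOS, 14), (DC, 6), (LA, 26), (MIA, 30), (NYC, 14)}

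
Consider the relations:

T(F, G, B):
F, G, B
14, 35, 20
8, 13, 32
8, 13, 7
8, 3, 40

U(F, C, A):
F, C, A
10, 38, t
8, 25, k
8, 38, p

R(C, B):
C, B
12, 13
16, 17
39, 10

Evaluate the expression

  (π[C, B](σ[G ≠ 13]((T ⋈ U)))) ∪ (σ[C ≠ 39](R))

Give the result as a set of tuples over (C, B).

{(12, 13), (16, 17), (25, 40), (38, 40)}

T ⋈ U (natural join on F): {(8, 13, 32, 25, k), (8, 13, 32, 38, p), (8, 13, 7, 25, k), (8, 13, 7, 38, p), (8, 3, 40, 25, k), (8, 3, 40, 38, p)}
σ[G ≠ 13]: keep tuples satisfying G ≠ 13 → {(8, 3, 40, 25, k), (8, 3, 40, 38, p)}
π_{C, B} gives {(25, 40), (38, 40)}.
σ[C ≠ 39]: keep tuples satisfying C ≠ 39 → {(12, 13), (16, 17)}
Union: {(25, 40), (38, 40)} with {(12, 13), (16, 17)} → {(12, 13), (16, 17), (25, 40), (38, 40)}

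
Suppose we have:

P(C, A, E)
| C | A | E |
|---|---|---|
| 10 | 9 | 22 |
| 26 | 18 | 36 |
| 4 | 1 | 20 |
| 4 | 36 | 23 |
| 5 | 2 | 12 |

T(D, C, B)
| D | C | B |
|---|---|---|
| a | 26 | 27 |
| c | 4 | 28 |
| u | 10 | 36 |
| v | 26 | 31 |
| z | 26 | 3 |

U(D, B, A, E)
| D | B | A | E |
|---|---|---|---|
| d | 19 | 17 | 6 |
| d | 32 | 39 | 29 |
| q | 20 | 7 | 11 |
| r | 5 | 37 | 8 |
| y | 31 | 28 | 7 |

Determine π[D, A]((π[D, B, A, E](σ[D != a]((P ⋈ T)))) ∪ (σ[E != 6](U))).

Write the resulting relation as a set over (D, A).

Natural join on C: {(10, 9, 22, u, 36), (26, 18, 36, a, 27), (26, 18, 36, v, 31), (26, 18, 36, z, 3), (4, 1, 20, c, 28), (4, 36, 23, c, 28)}
Apply σ_{D != a}; surviving tuples: {(10, 9, 22, u, 36), (26, 18, 36, v, 31), (26, 18, 36, z, 3), (4, 1, 20, c, 28), (4, 36, 23, c, 28)}
Keep only column(s) D, B, A, E: {(c, 28, 1, 20), (c, 28, 36, 23), (u, 36, 9, 22), (v, 31, 18, 36), (z, 3, 18, 36)}
Apply σ_{E != 6}; surviving tuples: {(d, 32, 39, 29), (q, 20, 7, 11), (r, 5, 37, 8), (y, 31, 28, 7)}
Set union of the two operands is {(c, 28, 1, 20), (c, 28, 36, 23), (d, 32, 39, 29), (q, 20, 7, 11), (r, 5, 37, 8), (u, 36, 9, 22), (v, 31, 18, 36), (y, 31, 28, 7), (z, 3, 18, 36)}.
Keep only column(s) D, A: {(c, 1), (c, 36), (d, 39), (q, 7), (r, 37), (u, 9), (v, 18), (y, 28), (z, 18)}

{(c, 1), (c, 36), (d, 39), (q, 7), (r, 37), (u, 9), (v, 18), (y, 28), (z, 18)}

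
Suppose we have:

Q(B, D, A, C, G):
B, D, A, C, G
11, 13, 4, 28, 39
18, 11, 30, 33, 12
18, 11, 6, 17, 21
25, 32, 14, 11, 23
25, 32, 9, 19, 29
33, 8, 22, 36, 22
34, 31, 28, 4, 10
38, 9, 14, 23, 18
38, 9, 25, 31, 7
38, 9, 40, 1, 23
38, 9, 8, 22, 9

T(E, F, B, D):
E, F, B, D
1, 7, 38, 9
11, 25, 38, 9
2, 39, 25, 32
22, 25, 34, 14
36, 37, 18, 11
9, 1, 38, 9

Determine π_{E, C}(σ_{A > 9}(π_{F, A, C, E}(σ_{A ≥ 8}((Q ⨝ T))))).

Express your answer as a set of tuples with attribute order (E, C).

{(1, 1), (1, 23), (1, 31), (11, 1), (11, 23), (11, 31), (2, 11), (36, 33), (9, 1), (9, 23), (9, 31)}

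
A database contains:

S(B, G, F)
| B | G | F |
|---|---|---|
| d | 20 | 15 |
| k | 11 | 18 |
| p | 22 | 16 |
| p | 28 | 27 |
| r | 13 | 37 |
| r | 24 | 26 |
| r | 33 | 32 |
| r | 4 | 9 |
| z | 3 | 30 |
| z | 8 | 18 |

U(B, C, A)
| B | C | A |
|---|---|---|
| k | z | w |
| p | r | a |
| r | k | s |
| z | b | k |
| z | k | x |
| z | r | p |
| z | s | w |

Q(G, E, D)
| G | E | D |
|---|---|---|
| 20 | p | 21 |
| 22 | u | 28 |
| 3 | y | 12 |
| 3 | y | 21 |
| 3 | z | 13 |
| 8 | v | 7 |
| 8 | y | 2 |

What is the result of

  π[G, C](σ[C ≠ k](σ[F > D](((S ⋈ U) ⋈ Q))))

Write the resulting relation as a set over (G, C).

Joining S and U on B yields {(k, 11, 18, z, w), (p, 22, 16, r, a), (p, 28, 27, r, a), (r, 13, 37, k, s), (r, 24, 26, k, s), (r, 33, 32, k, s), (r, 4, 9, k, s), (z, 3, 30, b, k), (z, 3, 30, k, x), (z, 3, 30, r, p), (z, 3, 30, s, w), (z, 8, 18, b, k), (z, 8, 18, k, x), (z, 8, 18, r, p), (z, 8, 18, s, w)}.
Joining (S ⋈ U) and Q on G yields {(p, 22, 16, r, a, u, 28), (z, 3, 30, b, k, y, 12), (z, 3, 30, b, k, y, 21), (z, 3, 30, b, k, z, 13), (z, 3, 30, k, x, y, 12), (z, 3, 30, k, x, y, 21), (z, 3, 30, k, x, z, 13), (z, 3, 30, r, p, y, 12), (z, 3, 30, r, p, y, 21), (z, 3, 30, r, p, z, 13), (z, 3, 30, s, w, y, 12), (z, 3, 30, s, w, y, 21), (z, 3, 30, s, w, z, 13), (z, 8, 18, b, k, v, 7), (z, 8, 18, b, k, y, 2), (z, 8, 18, k, x, v, 7), (z, 8, 18, k, x, y, 2), (z, 8, 18, r, p, v, 7), (z, 8, 18, r, p, y, 2), (z, 8, 18, s, w, v, 7), (z, 8, 18, s, w, y, 2)}.
Selection F > D: {(z, 3, 30, b, k, y, 12), (z, 3, 30, b, k, y, 21), (z, 3, 30, b, k, z, 13), (z, 3, 30, k, x, y, 12), (z, 3, 30, k, x, y, 21), (z, 3, 30, k, x, z, 13), (z, 3, 30, r, p, y, 12), (z, 3, 30, r, p, y, 21), (z, 3, 30, r, p, z, 13), (z, 3, 30, s, w, y, 12), (z, 3, 30, s, w, y, 21), (z, 3, 30, s, w, z, 13), (z, 8, 18, b, k, v, 7), (z, 8, 18, b, k, y, 2), (z, 8, 18, k, x, v, 7), (z, 8, 18, k, x, y, 2), (z, 8, 18, r, p, v, 7), (z, 8, 18, r, p, y, 2), (z, 8, 18, s, w, v, 7), (z, 8, 18, s, w, y, 2)}
Selection C ≠ k: {(z, 3, 30, b, k, y, 12), (z, 3, 30, b, k, y, 21), (z, 3, 30, b, k, z, 13), (z, 3, 30, r, p, y, 12), (z, 3, 30, r, p, y, 21), (z, 3, 30, r, p, z, 13), (z, 3, 30, s, w, y, 12), (z, 3, 30, s, w, y, 21), (z, 3, 30, s, w, z, 13), (z, 8, 18, b, k, v, 7), (z, 8, 18, b, k, y, 2), (z, 8, 18, r, p, v, 7), (z, 8, 18, r, p, y, 2), (z, 8, 18, s, w, v, 7), (z, 8, 18, s, w, y, 2)}
Projecting to G, C (9 duplicate(s) eliminated): {(3, b), (3, r), (3, s), (8, b), (8, r), (8, s)}

{(3, b), (3, r), (3, s), (8, b), (8, r), (8, s)}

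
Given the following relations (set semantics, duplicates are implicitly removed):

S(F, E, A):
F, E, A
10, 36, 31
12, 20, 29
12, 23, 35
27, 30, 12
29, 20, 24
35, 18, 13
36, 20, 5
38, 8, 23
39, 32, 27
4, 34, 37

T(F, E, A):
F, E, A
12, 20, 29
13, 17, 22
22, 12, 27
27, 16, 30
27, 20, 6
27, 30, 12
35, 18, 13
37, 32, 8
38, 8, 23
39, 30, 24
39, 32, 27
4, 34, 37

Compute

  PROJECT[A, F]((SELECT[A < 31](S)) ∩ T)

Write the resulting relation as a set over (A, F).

{(12, 27), (13, 35), (23, 38), (27, 39), (29, 12)}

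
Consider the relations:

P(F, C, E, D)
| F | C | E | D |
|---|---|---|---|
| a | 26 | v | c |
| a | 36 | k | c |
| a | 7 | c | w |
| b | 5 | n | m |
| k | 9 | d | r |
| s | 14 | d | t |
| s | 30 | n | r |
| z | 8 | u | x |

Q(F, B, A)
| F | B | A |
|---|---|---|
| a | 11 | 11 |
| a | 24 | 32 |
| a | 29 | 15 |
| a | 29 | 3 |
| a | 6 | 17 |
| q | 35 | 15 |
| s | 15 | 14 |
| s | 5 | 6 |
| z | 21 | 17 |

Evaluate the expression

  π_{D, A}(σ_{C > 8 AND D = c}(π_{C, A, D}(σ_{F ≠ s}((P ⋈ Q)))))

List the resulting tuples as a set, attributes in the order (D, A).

P ⋈ Q (natural join on F): {(a, 26, v, c, 11, 11), (a, 26, v, c, 24, 32), (a, 26, v, c, 29, 15), (a, 26, v, c, 29, 3), (a, 26, v, c, 6, 17), (a, 36, k, c, 11, 11), (a, 36, k, c, 24, 32), (a, 36, k, c, 29, 15), (a, 36, k, c, 29, 3), (a, 36, k, c, 6, 17), (a, 7, c, w, 11, 11), (a, 7, c, w, 24, 32), (a, 7, c, w, 29, 15), (a, 7, c, w, 29, 3), (a, 7, c, w, 6, 17), (s, 14, d, t, 15, 14), (s, 14, d, t, 5, 6), (s, 30, n, r, 15, 14), (s, 30, n, r, 5, 6), (z, 8, u, x, 21, 17)}
Selection F ≠ s: {(a, 26, v, c, 11, 11), (a, 26, v, c, 24, 32), (a, 26, v, c, 29, 15), (a, 26, v, c, 29, 3), (a, 26, v, c, 6, 17), (a, 36, k, c, 11, 11), (a, 36, k, c, 24, 32), (a, 36, k, c, 29, 15), (a, 36, k, c, 29, 3), (a, 36, k, c, 6, 17), (a, 7, c, w, 11, 11), (a, 7, c, w, 24, 32), (a, 7, c, w, 29, 15), (a, 7, c, w, 29, 3), (a, 7, c, w, 6, 17), (z, 8, u, x, 21, 17)}
Projecting to C, A, D: {(26, 11, c), (26, 15, c), (26, 17, c), (26, 3, c), (26, 32, c), (36, 11, c), (36, 15, c), (36, 17, c), (36, 3, c), (36, 32, c), (7, 11, w), (7, 15, w), (7, 17, w), (7, 3, w), (7, 32, w), (8, 17, x)}
Selection C > 8 AND D = c: {(26, 11, c), (26, 15, c), (26, 17, c), (26, 3, c), (26, 32, c), (36, 11, c), (36, 15, c), (36, 17, c), (36, 3, c), (36, 32, c)}
Projecting to D, A (5 duplicate(s) eliminated): {(c, 11), (c, 15), (c, 17), (c, 3), (c, 32)}

{(c, 11), (c, 15), (c, 17), (c, 3), (c, 32)}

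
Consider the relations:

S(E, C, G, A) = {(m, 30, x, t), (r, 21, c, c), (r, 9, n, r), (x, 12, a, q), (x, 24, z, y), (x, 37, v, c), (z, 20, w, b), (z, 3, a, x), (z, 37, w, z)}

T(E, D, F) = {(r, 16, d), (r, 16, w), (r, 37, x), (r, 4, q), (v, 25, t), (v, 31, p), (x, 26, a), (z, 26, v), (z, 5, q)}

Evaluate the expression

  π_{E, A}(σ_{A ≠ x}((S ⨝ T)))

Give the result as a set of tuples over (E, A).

{(r, c), (r, r), (x, c), (x, q), (x, y), (z, b), (z, z)}

Natural join on E: {(r, 21, c, c, 16, d), (r, 21, c, c, 16, w), (r, 21, c, c, 37, x), (r, 21, c, c, 4, q), (r, 9, n, r, 16, d), (r, 9, n, r, 16, w), (r, 9, n, r, 37, x), (r, 9, n, r, 4, q), (x, 12, a, q, 26, a), (x, 24, z, y, 26, a), (x, 37, v, c, 26, a), (z, 20, w, b, 26, v), (z, 20, w, b, 5, q), (z, 3, a, x, 26, v), (z, 3, a, x, 5, q), (z, 37, w, z, 26, v), (z, 37, w, z, 5, q)}
Apply σ_{A ≠ x}; surviving tuples: {(r, 21, c, c, 16, d), (r, 21, c, c, 16, w), (r, 21, c, c, 37, x), (r, 21, c, c, 4, q), (r, 9, n, r, 16, d), (r, 9, n, r, 16, w), (r, 9, n, r, 37, x), (r, 9, n, r, 4, q), (x, 12, a, q, 26, a), (x, 24, z, y, 26, a), (x, 37, v, c, 26, a), (z, 20, w, b, 26, v), (z, 20, w, b, 5, q), (z, 37, w, z, 26, v), (z, 37, w, z, 5, q)}
Projecting to E, A (8 duplicate(s) eliminated): {(r, c), (r, r), (x, c), (x, q), (x, y), (z, b), (z, z)}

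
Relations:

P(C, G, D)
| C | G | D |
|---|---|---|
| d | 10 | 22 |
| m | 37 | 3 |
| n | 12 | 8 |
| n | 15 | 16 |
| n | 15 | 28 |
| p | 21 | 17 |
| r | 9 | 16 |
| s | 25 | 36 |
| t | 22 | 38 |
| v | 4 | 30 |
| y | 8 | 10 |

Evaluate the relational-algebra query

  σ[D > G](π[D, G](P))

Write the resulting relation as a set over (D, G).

Projecting to D, G: {(10, 8), (16, 15), (16, 9), (17, 21), (22, 10), (28, 15), (3, 37), (30, 4), (36, 25), (38, 22), (8, 12)}
Apply σ_{D > G}; surviving tuples: {(10, 8), (16, 15), (16, 9), (22, 10), (28, 15), (30, 4), (36, 25), (38, 22)}

{(10, 8), (16, 15), (16, 9), (22, 10), (28, 15), (30, 4), (36, 25), (38, 22)}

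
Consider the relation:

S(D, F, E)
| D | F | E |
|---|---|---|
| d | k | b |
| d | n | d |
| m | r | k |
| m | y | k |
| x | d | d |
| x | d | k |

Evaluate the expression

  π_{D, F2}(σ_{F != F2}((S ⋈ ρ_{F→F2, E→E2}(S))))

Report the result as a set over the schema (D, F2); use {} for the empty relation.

ρ[F→F2, E→E2]: schema becomes (D, F2, E2); tuples unchanged.
Natural join on D: {(d, k, b, k, b), (d, k, b, n, d), (d, n, d, k, b), (d, n, d, n, d), (m, r, k, r, k), (m, r, k, y, k), (m, y, k, r, k), (m, y, k, y, k), (x, d, d, d, d), (x, d, d, d, k), (x, d, k, d, d), (x, d, k, d, k)}
Selection F != F2: {(d, k, b, n, d), (d, n, d, k, b), (m, r, k, y, k), (m, y, k, r, k)}
π[D, F2]: project onto (D, F2) → {(d, k), (d, n), (m, r), (m, y)}

{(d, k), (d, n), (m, r), (m, y)}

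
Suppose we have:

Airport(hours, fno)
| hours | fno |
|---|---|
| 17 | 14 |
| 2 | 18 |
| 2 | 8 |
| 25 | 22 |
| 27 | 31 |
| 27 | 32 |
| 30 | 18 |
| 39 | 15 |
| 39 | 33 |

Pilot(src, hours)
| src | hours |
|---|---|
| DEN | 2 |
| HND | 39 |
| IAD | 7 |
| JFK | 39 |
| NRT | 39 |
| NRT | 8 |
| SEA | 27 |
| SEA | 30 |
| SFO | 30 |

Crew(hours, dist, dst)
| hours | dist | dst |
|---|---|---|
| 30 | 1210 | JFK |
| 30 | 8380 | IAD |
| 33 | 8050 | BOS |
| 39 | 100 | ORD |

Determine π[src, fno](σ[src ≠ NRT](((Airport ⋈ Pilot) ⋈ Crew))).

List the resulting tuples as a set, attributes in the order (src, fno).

{(HND, 15), (HND, 33), (JFK, 15), (JFK, 33), (SEA, 18), (SFO, 18)}

Joining Airport and Pilot on hours yields {(2, 18, DEN), (2, 8, DEN), (27, 31, SEA), (27, 32, SEA), (30, 18, SEA), (30, 18, SFO), (39, 15, HND), (39, 15, JFK), (39, 15, NRT), (39, 33, HND), (39, 33, JFK), (39, 33, NRT)}.
Joining (Airport ⋈ Pilot) and Crew on hours yields {(30, 18, SEA, 1210, JFK), (30, 18, SEA, 8380, IAD), (30, 18, SFO, 1210, JFK), (30, 18, SFO, 8380, IAD), (39, 15, HND, 100, ORD), (39, 15, JFK, 100, ORD), (39, 15, NRT, 100, ORD), (39, 33, HND, 100, ORD), (39, 33, JFK, 100, ORD), (39, 33, NRT, 100, ORD)}.
Selection src ≠ NRT: {(30, 18, SEA, 1210, JFK), (30, 18, SEA, 8380, IAD), (30, 18, SFO, 1210, JFK), (30, 18, SFO, 8380, IAD), (39, 15, HND, 100, ORD), (39, 15, JFK, 100, ORD), (39, 33, HND, 100, ORD), (39, 33, JFK, 100, ORD)}
π[src, fno]: project onto (src, fno) (2 duplicate(s) eliminated) → {(HND, 15), (HND, 33), (JFK, 15), (JFK, 33), (SEA, 18), (SFO, 18)}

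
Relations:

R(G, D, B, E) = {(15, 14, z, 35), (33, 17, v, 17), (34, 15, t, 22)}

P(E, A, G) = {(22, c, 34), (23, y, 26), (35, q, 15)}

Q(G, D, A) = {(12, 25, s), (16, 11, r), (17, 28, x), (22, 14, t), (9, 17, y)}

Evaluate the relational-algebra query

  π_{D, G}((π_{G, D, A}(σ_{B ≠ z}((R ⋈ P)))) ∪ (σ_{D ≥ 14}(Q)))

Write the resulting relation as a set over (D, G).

{(14, 22), (15, 34), (17, 9), (25, 12), (28, 17)}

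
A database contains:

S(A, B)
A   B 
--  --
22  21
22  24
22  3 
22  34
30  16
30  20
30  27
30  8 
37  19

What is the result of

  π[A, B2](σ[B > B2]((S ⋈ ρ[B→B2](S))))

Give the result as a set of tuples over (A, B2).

{(22, 21), (22, 24), (22, 3), (30, 16), (30, 20), (30, 8)}

ρ[B→B2]: schema becomes (A, B2); tuples unchanged.
Natural join on A: {(22, 21, 21), (22, 21, 24), (22, 21, 3), (22, 21, 34), (22, 24, 21), (22, 24, 24), (22, 24, 3), (22, 24, 34), (22, 3, 21), (22, 3, 24), (22, 3, 3), (22, 3, 34), (22, 34, 21), (22, 34, 24), (22, 34, 3), (22, 34, 34), (30, 16, 16), (30, 16, 20), (30, 16, 27), (30, 16, 8), (30, 20, 16), (30, 20, 20), (30, 20, 27), (30, 20, 8), (30, 27, 16), (30, 27, 20), (30, 27, 27), (30, 27, 8), (30, 8, 16), (30, 8, 20), (30, 8, 27), (30, 8, 8), (37, 19, 19)}
σ[B > B2]: keep tuples satisfying B > B2 → {(22, 21, 3), (22, 24, 21), (22, 24, 3), (22, 34, 21), (22, 34, 24), (22, 34, 3), (30, 16, 8), (30, 20, 16), (30, 20, 8), (30, 27, 16), (30, 27, 20), (30, 27, 8)}
Keep only column(s) A, B2 (6 duplicate(s) eliminated): {(22, 21), (22, 24), (22, 3), (30, 16), (30, 20), (30, 8)}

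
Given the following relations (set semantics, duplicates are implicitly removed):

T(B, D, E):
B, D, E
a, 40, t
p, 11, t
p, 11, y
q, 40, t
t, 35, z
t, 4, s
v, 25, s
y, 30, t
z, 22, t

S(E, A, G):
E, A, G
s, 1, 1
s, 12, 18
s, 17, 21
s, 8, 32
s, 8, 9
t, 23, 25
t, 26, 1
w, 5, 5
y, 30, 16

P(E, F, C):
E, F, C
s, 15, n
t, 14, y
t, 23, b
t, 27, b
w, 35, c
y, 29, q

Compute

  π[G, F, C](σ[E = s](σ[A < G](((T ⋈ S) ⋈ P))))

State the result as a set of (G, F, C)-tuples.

{(18, 15, n), (21, 15, n), (32, 15, n), (9, 15, n)}

T ⋈ S (natural join on E): {(a, 40, t, 23, 25), (a, 40, t, 26, 1), (p, 11, t, 23, 25), (p, 11, t, 26, 1), (p, 11, y, 30, 16), (q, 40, t, 23, 25), (q, 40, t, 26, 1), (t, 4, s, 1, 1), (t, 4, s, 12, 18), (t, 4, s, 17, 21), (t, 4, s, 8, 32), (t, 4, s, 8, 9), (v, 25, s, 1, 1), (v, 25, s, 12, 18), (v, 25, s, 17, 21), (v, 25, s, 8, 32), (v, 25, s, 8, 9), (y, 30, t, 23, 25), (y, 30, t, 26, 1), (z, 22, t, 23, 25), (z, 22, t, 26, 1)}
(T ⋈ S) ⋈ P (natural join on E): {(a, 40, t, 23, 25, 14, y), (a, 40, t, 23, 25, 23, b), (a, 40, t, 23, 25, 27, b), (a, 40, t, 26, 1, 14, y), (a, 40, t, 26, 1, 23, b), (a, 40, t, 26, 1, 27, b), (p, 11, t, 23, 25, 14, y), (p, 11, t, 23, 25, 23, b), (p, 11, t, 23, 25, 27, b), (p, 11, t, 26, 1, 14, y), (p, 11, t, 26, 1, 23, b), (p, 11, t, 26, 1, 27, b), (p, 11, y, 30, 16, 29, q), (q, 40, t, 23, 25, 14, y), (q, 40, t, 23, 25, 23, b), (q, 40, t, 23, 25, 27, b), (q, 40, t, 26, 1, 14, y), (q, 40, t, 26, 1, 23, b), (q, 40, t, 26, 1, 27, b), (t, 4, s, 1, 1, 15, n), (t, 4, s, 12, 18, 15, n), (t, 4, s, 17, 21, 15, n), (t, 4, s, 8, 32, 15, n), (t, 4, s, 8, 9, 15, n), (v, 25, s, 1, 1, 15, n), (v, 25, s, 12, 18, 15, n), (v, 25, s, 17, 21, 15, n), (v, 25, s, 8, 32, 15, n), (v, 25, s, 8, 9, 15, n), (y, 30, t, 23, 25, 14, y), (y, 30, t, 23, 25, 23, b), (y, 30, t, 23, 25, 27, b), (y, 30, t, 26, 1, 14, y), (y, 30, t, 26, 1, 23, b), (y, 30, t, 26, 1, 27, b), (z, 22, t, 23, 25, 14, y), (z, 22, t, 23, 25, 23, b), (z, 22, t, 23, 25, 27, b), (z, 22, t, 26, 1, 14, y), (z, 22, t, 26, 1, 23, b), (z, 22, t, 26, 1, 27, b)}
Filtering on A < G leaves {(a, 40, t, 23, 25, 14, y), (a, 40, t, 23, 25, 23, b), (a, 40, t, 23, 25, 27, b), (p, 11, t, 23, 25, 14, y), (p, 11, t, 23, 25, 23, b), (p, 11, t, 23, 25, 27, b), (q, 40, t, 23, 25, 14, y), (q, 40, t, 23, 25, 23, b), (q, 40, t, 23, 25, 27, b), (t, 4, s, 12, 18, 15, n), (t, 4, s, 17, 21, 15, n), (t, 4, s, 8, 32, 15, n), (t, 4, s, 8, 9, 15, n), (v, 25, s, 12, 18, 15, n), (v, 25, s, 17, 21, 15, n), (v, 25, s, 8, 32, 15, n), (v, 25, s, 8, 9, 15, n), (y, 30, t, 23, 25, 14, y), (y, 30, t, 23, 25, 23, b), (y, 30, t, 23, 25, 27, b), (z, 22, t, 23, 25, 14, y), (z, 22, t, 23, 25, 23, b), (z, 22, t, 23, 25, 27, b)}.
Filtering on E = s leaves {(t, 4, s, 12, 18, 15, n), (t, 4, s, 17, 21, 15, n), (t, 4, s, 8, 32, 15, n), (t, 4, s, 8, 9, 15, n), (v, 25, s, 12, 18, 15, n), (v, 25, s, 17, 21, 15, n), (v, 25, s, 8, 32, 15, n), (v, 25, s, 8, 9, 15, n)}.
π[G, F, C]: project onto (G, F, C) (4 duplicate(s) eliminated) → {(18, 15, n), (21, 15, n), (32, 15, n), (9, 15, n)}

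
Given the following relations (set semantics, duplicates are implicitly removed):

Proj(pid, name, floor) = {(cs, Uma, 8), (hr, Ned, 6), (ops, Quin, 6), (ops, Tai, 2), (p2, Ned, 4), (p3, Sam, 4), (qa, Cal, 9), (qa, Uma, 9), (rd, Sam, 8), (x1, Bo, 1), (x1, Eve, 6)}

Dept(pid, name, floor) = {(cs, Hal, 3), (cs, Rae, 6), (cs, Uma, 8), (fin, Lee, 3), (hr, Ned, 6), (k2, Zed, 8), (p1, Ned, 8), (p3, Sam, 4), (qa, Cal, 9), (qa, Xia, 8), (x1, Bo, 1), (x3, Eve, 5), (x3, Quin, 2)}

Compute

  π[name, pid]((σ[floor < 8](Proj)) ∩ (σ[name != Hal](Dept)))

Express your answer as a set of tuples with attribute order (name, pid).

Apply σ_{floor < 8}; surviving tuples: {(hr, Ned, 6), (ops, Quin, 6), (ops, Tai, 2), (p2, Ned, 4), (p3, Sam, 4), (x1, Bo, 1), (x1, Eve, 6)}
Apply σ_{name != Hal}; surviving tuples: {(cs, Rae, 6), (cs, Uma, 8), (fin, Lee, 3), (hr, Ned, 6), (k2, Zed, 8), (p1, Ned, 8), (p3, Sam, 4), (qa, Cal, 9), (qa, Xia, 8), (x1, Bo, 1), (x3, Eve, 5), (x3, Quin, 2)}
Set intersection of the two operands is {(hr, Ned, 6), (p3, Sam, 4), (x1, Bo, 1)}.
π_{name, pid} gives {(Bo, x1), (Ned, hr), (Sam, p3)}.

{(Bo, x1), (Ned, hr), (Sam, p3)}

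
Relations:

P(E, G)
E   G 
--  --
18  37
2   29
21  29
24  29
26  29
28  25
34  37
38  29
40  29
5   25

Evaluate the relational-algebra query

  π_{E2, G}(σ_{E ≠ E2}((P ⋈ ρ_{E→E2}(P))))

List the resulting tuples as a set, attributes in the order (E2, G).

ρ[E→E2]: schema becomes (E2, G); tuples unchanged.
P ⋈ ρ_{E→E2}(P) (natural join on G): {(18, 37, 18), (18, 37, 34), (2, 29, 2), (2, 29, 21), (2, 29, 24), (2, 29, 26), (2, 29, 38), (2, 29, 40), (21, 29, 2), (21, 29, 21), (21, 29, 24), (21, 29, 26), (21, 29, 38), (21, 29, 40), (24, 29, 2), (24, 29, 21), (24, 29, 24), (24, 29, 26), (24, 29, 38), (24, 29, 40), (26, 29, 2), (26, 29, 21), (26, 29, 24), (26, 29, 26), (26, 29, 38), (26, 29, 40), (28, 25, 28), (28, 25, 5), (34, 37, 18), (34, 37, 34), (38, 29, 2), (38, 29, 21), (38, 29, 24), (38, 29, 26), (38, 29, 38), (38, 29, 40), (40, 29, 2), (40, 29, 21), (40, 29, 24), (40, 29, 26), (40, 29, 38), (40, 29, 40), (5, 25, 28), (5, 25, 5)}
Selection E ≠ E2: {(18, 37, 34), (2, 29, 21), (2, 29, 24), (2, 29, 26), (2, 29, 38), (2, 29, 40), (21, 29, 2), (21, 29, 24), (21, 29, 26), (21, 29, 38), (21, 29, 40), (24, 29, 2), (24, 29, 21), (24, 29, 26), (24, 29, 38), (24, 29, 40), (26, 29, 2), (26, 29, 21), (26, 29, 24), (26, 29, 38), (26, 29, 40), (28, 25, 5), (34, 37, 18), (38, 29, 2), (38, 29, 21), (38, 29, 24), (38, 29, 26), (38, 29, 40), (40, 29, 2), (40, 29, 21), (40, 29, 24), (40, 29, 26), (40, 29, 38), (5, 25, 28)}
π_{E2, G} gives {(18, 37), (2, 29), (21, 29), (24, 29), (26, 29), (28, 25), (34, 37), (38, 29), (40, 29), (5, 25)} (24 duplicate(s) eliminated).

{(18, 37), (2, 29), (21, 29), (24, 29), (26, 29), (28, 25), (34, 37), (38, 29), (40, 29), (5, 25)}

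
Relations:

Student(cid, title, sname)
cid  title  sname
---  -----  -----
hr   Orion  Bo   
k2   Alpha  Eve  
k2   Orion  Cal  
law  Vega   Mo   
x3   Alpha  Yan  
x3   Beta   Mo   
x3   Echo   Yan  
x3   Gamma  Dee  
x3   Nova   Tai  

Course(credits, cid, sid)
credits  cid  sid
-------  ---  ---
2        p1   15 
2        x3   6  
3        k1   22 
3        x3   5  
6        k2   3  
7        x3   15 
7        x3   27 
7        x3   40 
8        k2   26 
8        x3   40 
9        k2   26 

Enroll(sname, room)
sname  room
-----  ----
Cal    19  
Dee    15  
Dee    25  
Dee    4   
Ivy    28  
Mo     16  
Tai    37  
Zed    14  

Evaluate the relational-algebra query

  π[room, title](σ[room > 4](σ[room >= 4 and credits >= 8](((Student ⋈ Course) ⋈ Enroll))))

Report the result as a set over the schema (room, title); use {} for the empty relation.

{(15, Gamma), (16, Beta), (19, Orion), (25, Gamma), (37, Nova)}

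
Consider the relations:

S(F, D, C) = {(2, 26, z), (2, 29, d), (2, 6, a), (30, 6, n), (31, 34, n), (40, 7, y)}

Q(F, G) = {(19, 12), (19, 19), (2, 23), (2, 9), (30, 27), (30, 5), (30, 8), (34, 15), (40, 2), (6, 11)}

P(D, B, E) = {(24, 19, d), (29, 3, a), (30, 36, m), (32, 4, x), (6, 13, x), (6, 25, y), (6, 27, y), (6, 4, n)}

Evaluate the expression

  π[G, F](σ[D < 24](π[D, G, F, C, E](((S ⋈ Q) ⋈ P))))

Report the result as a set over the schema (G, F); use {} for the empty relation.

Joining S and Q on F yields {(2, 26, z, 23), (2, 26, z, 9), (2, 29, d, 23), (2, 29, d, 9), (2, 6, a, 23), (2, 6, a, 9), (30, 6, n, 27), (30, 6, n, 5), (30, 6, n, 8), (40, 7, y, 2)}.
Joining (S ⋈ Q) and P on D yields {(2, 29, d, 23, 3, a), (2, 29, d, 9, 3, a), (2, 6, a, 23, 13, x), (2, 6, a, 23, 25, y), (2, 6, a, 23, 27, y), (2, 6, a, 23, 4, n), (2, 6, a, 9, 13, x), (2, 6, a, 9, 25, y), (2, 6, a, 9, 27, y), (2, 6, a, 9, 4, n), (30, 6, n, 27, 13, x), (30, 6, n, 27, 25, y), (30, 6, n, 27, 27, y), (30, 6, n, 27, 4, n), (30, 6, n, 5, 13, x), (30, 6, n, 5, 25, y), (30, 6, n, 5, 27, y), (30, 6, n, 5, 4, n), (30, 6, n, 8, 13, x), (30, 6, n, 8, 25, y), (30, 6, n, 8, 27, y), (30, 6, n, 8, 4, n)}.
π_{D, G, F, C, E} gives {(29, 23, 2, d, a), (29, 9, 2, d, a), (6, 23, 2, a, n), (6, 23, 2, a, x), (6, 23, 2, a, y), (6, 27, 30, n, n), (6, 27, 30, n, x), (6, 27, 30, n, y), (6, 5, 30, n, n), (6, 5, 30, n, x), (6, 5, 30, n, y), (6, 8, 30, n, n), (6, 8, 30, n, x), (6, 8, 30, n, y), (6, 9, 2, a, n), (6, 9, 2, a, x), (6, 9, 2, a, y)} (5 duplicate(s) eliminated).
Selection D < 24: {(6, 23, 2, a, n), (6, 23, 2, a, x), (6, 23, 2, a, y), (6, 27, 30, n, n), (6, 27, 30, n, x), (6, 27, 30, n, y), (6, 5, 30, n, n), (6, 5, 30, n, x), (6, 5, 30, n, y), (6, 8, 30, n, n), (6, 8, 30, n, x), (6, 8, 30, n, y), (6, 9, 2, a, n), (6, 9, 2, a, x), (6, 9, 2, a, y)}
π_{G, F} gives {(23, 2), (27, 30), (5, 30), (8, 30), (9, 2)} (10 duplicate(s) eliminated).

{(23, 2), (27, 30), (5, 30), (8, 30), (9, 2)}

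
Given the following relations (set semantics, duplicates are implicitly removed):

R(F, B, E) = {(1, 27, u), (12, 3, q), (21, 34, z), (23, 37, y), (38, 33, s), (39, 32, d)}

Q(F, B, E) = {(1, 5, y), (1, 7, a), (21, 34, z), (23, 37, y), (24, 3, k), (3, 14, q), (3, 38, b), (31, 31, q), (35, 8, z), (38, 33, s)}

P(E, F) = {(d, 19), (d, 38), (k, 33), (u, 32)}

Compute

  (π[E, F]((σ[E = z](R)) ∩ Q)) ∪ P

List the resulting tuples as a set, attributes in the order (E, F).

{(d, 19), (d, 38), (k, 33), (u, 32), (z, 21)}

Filtering on E = z leaves {(21, 34, z)}.
Intersection: {(21, 34, z)} with {(1, 5, y), (1, 7, a), (21, 34, z), (23, 37, y), (24, 3, k), (3, 14, q), (3, 38, b), (31, 31, q), (35, 8, z), (38, 33, s)} → {(21, 34, z)}
Keep only column(s) E, F: {(z, 21)}
Union: {(z, 21)} with {(d, 19), (d, 38), (k, 33), (u, 32)} → {(d, 19), (d, 38), (k, 33), (u, 32), (z, 21)}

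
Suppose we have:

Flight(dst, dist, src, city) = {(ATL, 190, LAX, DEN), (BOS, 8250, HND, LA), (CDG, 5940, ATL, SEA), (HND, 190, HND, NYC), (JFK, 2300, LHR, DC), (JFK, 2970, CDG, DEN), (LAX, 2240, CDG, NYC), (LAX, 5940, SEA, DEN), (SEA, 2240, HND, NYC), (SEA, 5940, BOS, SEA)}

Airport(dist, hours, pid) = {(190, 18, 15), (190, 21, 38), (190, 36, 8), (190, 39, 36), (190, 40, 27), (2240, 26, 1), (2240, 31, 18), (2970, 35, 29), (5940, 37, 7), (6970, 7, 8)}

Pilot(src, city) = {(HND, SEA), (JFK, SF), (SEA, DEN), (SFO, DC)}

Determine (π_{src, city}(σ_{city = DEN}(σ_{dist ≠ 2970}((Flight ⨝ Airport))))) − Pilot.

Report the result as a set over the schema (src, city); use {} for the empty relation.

{(LAX, DEN)}

Joining Flight and Airport on dist yields {(ATL, 190, LAX, DEN, 18, 15), (ATL, 190, LAX, DEN, 21, 38), (ATL, 190, LAX, DEN, 36, 8), (ATL, 190, LAX, DEN, 39, 36), (ATL, 190, LAX, DEN, 40, 27), (CDG, 5940, ATL, SEA, 37, 7), (HND, 190, HND, NYC, 18, 15), (HND, 190, HND, NYC, 21, 38), (HND, 190, HND, NYC, 36, 8), (HND, 190, HND, NYC, 39, 36), (HND, 190, HND, NYC, 40, 27), (JFK, 2970, CDG, DEN, 35, 29), (LAX, 2240, CDG, NYC, 26, 1), (LAX, 2240, CDG, NYC, 31, 18), (LAX, 5940, SEA, DEN, 37, 7), (SEA, 2240, HND, NYC, 26, 1), (SEA, 2240, HND, NYC, 31, 18), (SEA, 5940, BOS, SEA, 37, 7)}.
σ[dist ≠ 2970]: keep tuples satisfying dist ≠ 2970 → {(ATL, 190, LAX, DEN, 18, 15), (ATL, 190, LAX, DEN, 21, 38), (ATL, 190, LAX, DEN, 36, 8), (ATL, 190, LAX, DEN, 39, 36), (ATL, 190, LAX, DEN, 40, 27), (CDG, 5940, ATL, SEA, 37, 7), (HND, 190, HND, NYC, 18, 15), (HND, 190, HND, NYC, 21, 38), (HND, 190, HND, NYC, 36, 8), (HND, 190, HND, NYC, 39, 36), (HND, 190, HND, NYC, 40, 27), (LAX, 2240, CDG, NYC, 26, 1), (LAX, 2240, CDG, NYC, 31, 18), (LAX, 5940, SEA, DEN, 37, 7), (SEA, 2240, HND, NYC, 26, 1), (SEA, 2240, HND, NYC, 31, 18), (SEA, 5940, BOS, SEA, 37, 7)}
σ[city = DEN]: keep tuples satisfying city = DEN → {(ATL, 190, LAX, DEN, 18, 15), (ATL, 190, LAX, DEN, 21, 38), (ATL, 190, LAX, DEN, 36, 8), (ATL, 190, LAX, DEN, 39, 36), (ATL, 190, LAX, DEN, 40, 27), (LAX, 5940, SEA, DEN, 37, 7)}
Projecting to src, city (4 duplicate(s) eliminated): {(LAX, DEN), (SEA, DEN)}
Difference: {(LAX, DEN), (SEA, DEN)} with {(HND, SEA), (JFK, SF), (SEA, DEN), (SFO, DC)} → {(LAX, DEN)}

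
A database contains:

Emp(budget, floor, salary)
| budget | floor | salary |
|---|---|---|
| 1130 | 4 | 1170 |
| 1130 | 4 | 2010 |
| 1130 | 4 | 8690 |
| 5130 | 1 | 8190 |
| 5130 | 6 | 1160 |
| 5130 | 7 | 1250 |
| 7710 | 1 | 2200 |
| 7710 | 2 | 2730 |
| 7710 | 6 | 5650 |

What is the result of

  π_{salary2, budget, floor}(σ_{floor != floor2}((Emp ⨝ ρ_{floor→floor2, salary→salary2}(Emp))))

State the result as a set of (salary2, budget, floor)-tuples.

{(1160, 5130, 1), (1160, 5130, 7), (1250, 5130, 1), (1250, 5130, 6), (2200, 7710, 2), (2200, 7710, 6), (2730, 7710, 1), (2730, 7710, 6), (5650, 7710, 1), (5650, 7710, 2), (8190, 5130, 6), (8190, 5130, 7)}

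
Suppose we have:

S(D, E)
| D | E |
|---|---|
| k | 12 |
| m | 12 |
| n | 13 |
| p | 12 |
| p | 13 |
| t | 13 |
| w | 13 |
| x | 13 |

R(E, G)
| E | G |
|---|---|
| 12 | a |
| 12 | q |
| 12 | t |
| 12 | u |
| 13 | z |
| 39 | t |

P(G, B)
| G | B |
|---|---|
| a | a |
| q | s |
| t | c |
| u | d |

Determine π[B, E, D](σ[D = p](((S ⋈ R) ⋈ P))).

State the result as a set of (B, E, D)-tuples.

{(a, 12, p), (c, 12, p), (d, 12, p), (s, 12, p)}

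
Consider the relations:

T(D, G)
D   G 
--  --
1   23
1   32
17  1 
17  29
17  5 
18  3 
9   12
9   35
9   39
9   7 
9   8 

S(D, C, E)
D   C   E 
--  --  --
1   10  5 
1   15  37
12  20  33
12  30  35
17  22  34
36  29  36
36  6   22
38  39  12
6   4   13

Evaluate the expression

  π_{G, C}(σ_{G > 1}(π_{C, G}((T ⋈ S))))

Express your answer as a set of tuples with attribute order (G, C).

{(23, 10), (23, 15), (29, 22), (32, 10), (32, 15), (5, 22)}

Natural join on D: {(1, 23, 10, 5), (1, 23, 15, 37), (1, 32, 10, 5), (1, 32, 15, 37), (17, 1, 22, 34), (17, 29, 22, 34), (17, 5, 22, 34)}
π[C, G]: project onto (C, G) → {(10, 23), (10, 32), (15, 23), (15, 32), (22, 1), (22, 29), (22, 5)}
Apply σ_{G > 1}; surviving tuples: {(10, 23), (10, 32), (15, 23), (15, 32), (22, 29), (22, 5)}
π[G, C]: project onto (G, C) → {(23, 10), (23, 15), (29, 22), (32, 10), (32, 15), (5, 22)}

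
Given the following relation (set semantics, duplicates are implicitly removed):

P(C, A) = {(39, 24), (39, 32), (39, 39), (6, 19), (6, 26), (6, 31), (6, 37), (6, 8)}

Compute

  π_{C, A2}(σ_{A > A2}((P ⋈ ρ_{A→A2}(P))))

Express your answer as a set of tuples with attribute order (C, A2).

ρ[A→A2]: schema becomes (C, A2); tuples unchanged.
Natural join on C: {(39, 24, 24), (39, 24, 32), (39, 24, 39), (39, 32, 24), (39, 32, 32), (39, 32, 39), (39, 39, 24), (39, 39, 32), (39, 39, 39), (6, 19, 19), (6, 19, 26), (6, 19, 31), (6, 19, 37), (6, 19, 8), (6, 26, 19), (6, 26, 26), (6, 26, 31), (6, 26, 37), (6, 26, 8), (6, 31, 19), (6, 31, 26), (6, 31, 31), (6, 31, 37), (6, 31, 8), (6, 37, 19), (6, 37, 26), (6, 37, 31), (6, 37, 37), (6, 37, 8), (6, 8, 19), (6, 8, 26), (6, 8, 31), (6, 8, 37), (6, 8, 8)}
Filtering on A > A2 leaves {(39, 32, 24), (39, 39, 24), (39, 39, 32), (6, 19, 8), (6, 26, 19), (6, 26, 8), (6, 31, 19), (6, 31, 26), (6, 31, 8), (6, 37, 19), (6, 37, 26), (6, 37, 31), (6, 37, 8)}.
π_{C, A2} gives {(39, 24), (39, 32), (6, 19), (6, 26), (6, 31), (6, 8)} (7 duplicate(s) eliminated).

{(39, 24), (39, 32), (6, 19), (6, 26), (6, 31), (6, 8)}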